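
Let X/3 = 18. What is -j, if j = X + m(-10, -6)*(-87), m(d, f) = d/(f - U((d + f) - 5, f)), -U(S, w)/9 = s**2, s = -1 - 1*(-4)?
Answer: -328/5 ≈ -65.600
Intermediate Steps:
X = 54 (X = 3*18 = 54)
s = 3 (s = -1 + 4 = 3)
U(S, w) = -81 (U(S, w) = -9*3**2 = -9*9 = -81)
m(d, f) = d/(81 + f) (m(d, f) = d/(f - 1*(-81)) = d/(f + 81) = d/(81 + f))
j = 328/5 (j = 54 - 10/(81 - 6)*(-87) = 54 - 10/75*(-87) = 54 - 10*1/75*(-87) = 54 - 2/15*(-87) = 54 + 58/5 = 328/5 ≈ 65.600)
-j = -1*328/5 = -328/5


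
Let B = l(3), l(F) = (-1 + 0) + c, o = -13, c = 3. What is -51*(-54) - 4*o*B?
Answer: 2858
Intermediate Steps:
l(F) = 2 (l(F) = (-1 + 0) + 3 = -1 + 3 = 2)
B = 2
-51*(-54) - 4*o*B = -51*(-54) - 4*(-13)*2 = 2754 - (-52)*2 = 2754 - 1*(-104) = 2754 + 104 = 2858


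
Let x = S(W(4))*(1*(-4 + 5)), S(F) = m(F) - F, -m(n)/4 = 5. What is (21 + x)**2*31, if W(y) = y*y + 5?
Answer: 12400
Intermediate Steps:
m(n) = -20 (m(n) = -4*5 = -20)
W(y) = 5 + y**2 (W(y) = y**2 + 5 = 5 + y**2)
S(F) = -20 - F
x = -41 (x = (-20 - (5 + 4**2))*(1*(-4 + 5)) = (-20 - (5 + 16))*(1*1) = (-20 - 1*21)*1 = (-20 - 21)*1 = -41*1 = -41)
(21 + x)**2*31 = (21 - 41)**2*31 = (-20)**2*31 = 400*31 = 12400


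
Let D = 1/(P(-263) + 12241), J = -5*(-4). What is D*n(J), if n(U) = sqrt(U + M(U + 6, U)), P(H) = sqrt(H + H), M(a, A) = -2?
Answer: 36723*sqrt(2)/149842607 - 6*I*sqrt(263)/149842607 ≈ 0.00034659 - 6.4937e-7*I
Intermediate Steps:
P(H) = sqrt(2)*sqrt(H) (P(H) = sqrt(2*H) = sqrt(2)*sqrt(H))
J = 20
D = 1/(12241 + I*sqrt(526)) (D = 1/(sqrt(2)*sqrt(-263) + 12241) = 1/(sqrt(2)*(I*sqrt(263)) + 12241) = 1/(I*sqrt(526) + 12241) = 1/(12241 + I*sqrt(526)) ≈ 8.1692e-5 - 1.531e-7*I)
n(U) = sqrt(-2 + U) (n(U) = sqrt(U - 2) = sqrt(-2 + U))
D*n(J) = (12241/149842607 - I*sqrt(526)/149842607)*sqrt(-2 + 20) = (12241/149842607 - I*sqrt(526)/149842607)*sqrt(18) = (12241/149842607 - I*sqrt(526)/149842607)*(3*sqrt(2)) = 3*sqrt(2)*(12241/149842607 - I*sqrt(526)/149842607)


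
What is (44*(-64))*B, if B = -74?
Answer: 208384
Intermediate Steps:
(44*(-64))*B = (44*(-64))*(-74) = -2816*(-74) = 208384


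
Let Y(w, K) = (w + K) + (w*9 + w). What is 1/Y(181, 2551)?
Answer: 1/4542 ≈ 0.00022017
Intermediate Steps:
Y(w, K) = K + 11*w (Y(w, K) = (K + w) + (9*w + w) = (K + w) + 10*w = K + 11*w)
1/Y(181, 2551) = 1/(2551 + 11*181) = 1/(2551 + 1991) = 1/4542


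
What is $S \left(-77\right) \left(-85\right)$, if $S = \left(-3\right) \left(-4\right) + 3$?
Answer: $98175$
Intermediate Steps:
$S = 15$ ($S = 12 + 3 = 15$)
$S \left(-77\right) \left(-85\right) = 15 \left(-77\right) \left(-85\right) = \left(-1155\right) \left(-85\right) = 98175$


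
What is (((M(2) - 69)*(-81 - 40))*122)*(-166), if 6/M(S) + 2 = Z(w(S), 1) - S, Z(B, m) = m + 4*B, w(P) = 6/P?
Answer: -502350860/3 ≈ -1.6745e+8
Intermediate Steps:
M(S) = 6/(-1 - S + 24/S) (M(S) = 6/(-2 + ((1 + 4*(6/S)) - S)) = 6/(-2 + ((1 + 24/S) - S)) = 6/(-2 + (1 - S + 24/S)) = 6/(-1 - S + 24/S))
(((M(2) - 69)*(-81 - 40))*122)*(-166) = (((-6*2/(-24 + 2*(1 + 2)) - 69)*(-81 - 40))*122)*(-166) = (((-6*2/(-24 + 2*3) - 69)*(-121))*122)*(-166) = (((-6*2/(-24 + 6) - 69)*(-121))*122)*(-166) = (((-6*2/(-18) - 69)*(-121))*122)*(-166) = (((-6*2*(-1/18) - 69)*(-121))*122)*(-166) = (((⅔ - 69)*(-121))*122)*(-166) = (-205/3*(-121)*122)*(-166) = ((24805/3)*122)*(-166) = (3026210/3)*(-166) = -502350860/3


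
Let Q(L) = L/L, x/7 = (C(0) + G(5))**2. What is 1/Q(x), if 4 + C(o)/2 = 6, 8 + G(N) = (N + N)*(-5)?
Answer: 1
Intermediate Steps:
G(N) = -8 - 10*N (G(N) = -8 + (N + N)*(-5) = -8 + (2*N)*(-5) = -8 - 10*N)
C(o) = 4 (C(o) = -8 + 2*6 = -8 + 12 = 4)
x = 20412 (x = 7*(4 + (-8 - 10*5))**2 = 7*(4 + (-8 - 50))**2 = 7*(4 - 58)**2 = 7*(-54)**2 = 7*2916 = 20412)
Q(L) = 1
1/Q(x) = 1/1 = 1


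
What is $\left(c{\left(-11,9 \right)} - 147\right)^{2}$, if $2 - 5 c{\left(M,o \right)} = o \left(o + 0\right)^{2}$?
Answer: $\frac{2137444}{25} \approx 85498.0$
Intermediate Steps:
$c{\left(M,o \right)} = \frac{2}{5} - \frac{o^{3}}{5}$ ($c{\left(M,o \right)} = \frac{2}{5} - \frac{o \left(o + 0\right)^{2}}{5} = \frac{2}{5} - \frac{o o^{2}}{5} = \frac{2}{5} - \frac{o^{3}}{5}$)
$\left(c{\left(-11,9 \right)} - 147\right)^{2} = \left(\left(\frac{2}{5} - \frac{9^{3}}{5}\right) - 147\right)^{2} = \left(\left(\frac{2}{5} - \frac{729}{5}\right) - 147\right)^{2} = \left(- \frac{727}{5} - 147\right)^{2} = \left(- \frac{1462}{5}\right)^{2} = \frac{2137444}{25}$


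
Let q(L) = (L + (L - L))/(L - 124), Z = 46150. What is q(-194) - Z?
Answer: -7337753/159 ≈ -46149.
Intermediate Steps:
q(L) = L/(-124 + L) (q(L) = (L + 0)/(-124 + L) = L/(-124 + L))
q(-194) - Z = -194/(-124 - 194) - 1*46150 = -194/(-318) - 46150 = -194*(-1/318) - 46150 = 97/159 - 46150 = -7337753/159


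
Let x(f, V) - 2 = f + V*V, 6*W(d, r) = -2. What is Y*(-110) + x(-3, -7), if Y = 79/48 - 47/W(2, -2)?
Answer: -375433/24 ≈ -15643.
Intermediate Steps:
W(d, r) = -⅓ (W(d, r) = (⅙)*(-2) = -⅓)
x(f, V) = 2 + f + V² (x(f, V) = 2 + (f + V*V) = 2 + (f + V²) = 2 + f + V²)
Y = 6847/48 (Y = 79/48 - 47/(-⅓) = 79*(1/48) - 47*(-3) = 79/48 + 141 = 6847/48 ≈ 142.65)
Y*(-110) + x(-3, -7) = (6847/48)*(-110) + (2 - 3 + (-7)²) = -376585/24 + (2 - 3 + 49) = -376585/24 + 48 = -375433/24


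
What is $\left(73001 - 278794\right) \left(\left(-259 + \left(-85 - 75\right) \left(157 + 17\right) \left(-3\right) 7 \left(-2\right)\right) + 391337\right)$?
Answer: $160148524186$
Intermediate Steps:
$\left(73001 - 278794\right) \left(\left(-259 + \left(-85 - 75\right) \left(157 + 17\right) \left(-3\right) 7 \left(-2\right)\right) + 391337\right) = - 205793 \left(\left(-259 + \left(-160\right) 174 \left(\left(-21\right) \left(-2\right)\right)\right) + 391337\right) = - 205793 \left(\left(-259 - 1169280\right) + 391337\right) = - 205793 \left(-1169539 + 391337\right) = \left(-205793\right) \left(-778202\right) = 160148524186$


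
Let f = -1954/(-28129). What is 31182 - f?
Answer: 877116524/28129 ≈ 31182.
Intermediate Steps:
f = 1954/28129 (f = -1954*(-1)/28129 = -1*(-1954/28129) = 1954/28129 ≈ 0.069466)
31182 - f = 31182 - 1*1954/28129 = 31182 - 1954/28129 = 877116524/28129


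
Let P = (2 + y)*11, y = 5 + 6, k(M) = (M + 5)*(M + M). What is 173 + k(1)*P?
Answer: 1889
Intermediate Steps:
k(M) = 2*M*(5 + M) (k(M) = (5 + M)*(2*M) = 2*M*(5 + M))
y = 11
P = 143 (P = (2 + 11)*11 = 13*11 = 143)
173 + k(1)*P = 173 + (2*1*(5 + 1))*143 = 173 + (2*1*6)*143 = 173 + 12*143 = 173 + 1716 = 1889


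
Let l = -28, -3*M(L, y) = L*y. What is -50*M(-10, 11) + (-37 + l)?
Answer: -5695/3 ≈ -1898.3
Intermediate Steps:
M(L, y) = -L*y/3
-50*M(-10, 11) + (-37 + l) = -(-50)*(-10)*11/3 + (-37 - 28) = -50*110/3 - 65 = -5500/3 - 65 = -5695/3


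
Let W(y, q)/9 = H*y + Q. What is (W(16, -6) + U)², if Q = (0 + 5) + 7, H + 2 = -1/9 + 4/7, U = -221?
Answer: 5489649/49 ≈ 1.1203e+5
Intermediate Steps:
H = -97/63 (H = -2 + (-1/9 + 4/7) = -2 + (-1*⅑ + 4*(⅐)) = -2 + (-⅑ + 4/7) = -2 + 29/63 = -97/63 ≈ -1.5397)
Q = 12 (Q = 5 + 7 = 12)
W(y, q) = 108 - 97*y/7 (W(y, q) = 9*(-97*y/63 + 12) = 9*(12 - 97*y/63) = 108 - 97*y/7)
(W(16, -6) + U)² = ((108 - 97/7*16) - 221)² = ((108 - 1552/7) - 221)² = (-796/7 - 221)² = (-2343/7)² = 5489649/49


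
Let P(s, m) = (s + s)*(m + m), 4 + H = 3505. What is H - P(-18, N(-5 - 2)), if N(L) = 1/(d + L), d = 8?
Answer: 3573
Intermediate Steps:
H = 3501 (H = -4 + 3505 = 3501)
N(L) = 1/(8 + L)
P(s, m) = 4*m*s (P(s, m) = (2*s)*(2*m) = 4*m*s)
H - P(-18, N(-5 - 2)) = 3501 - 4*(-18)/(8 + (-5 - 2)) = 3501 - 4*(-18)/(8 - 7) = 3501 - 4*(-18)/1 = 3501 - 4*(-18) = 3501 - 1*(-72) = 3501 + 72 = 3573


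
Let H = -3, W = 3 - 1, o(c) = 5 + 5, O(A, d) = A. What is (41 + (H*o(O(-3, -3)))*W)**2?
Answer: 361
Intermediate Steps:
o(c) = 10
W = 2
(41 + (H*o(O(-3, -3)))*W)**2 = (41 - 3*10*2)**2 = (41 - 30*2)**2 = (41 - 60)**2 = (-19)**2 = 361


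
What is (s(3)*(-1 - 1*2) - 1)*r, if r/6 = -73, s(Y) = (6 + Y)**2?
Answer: 106872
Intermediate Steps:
r = -438 (r = 6*(-73) = -438)
(s(3)*(-1 - 1*2) - 1)*r = ((6 + 3)**2*(-1 - 1*2) - 1)*(-438) = (9**2*(-1 - 2) - 1)*(-438) = (81*(-3) - 1)*(-438) = (-243 - 1)*(-438) = -244*(-438) = 106872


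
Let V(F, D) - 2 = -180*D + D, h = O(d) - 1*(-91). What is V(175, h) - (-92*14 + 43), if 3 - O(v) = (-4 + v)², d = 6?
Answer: -14863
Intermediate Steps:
O(v) = 3 - (-4 + v)²
h = 90 (h = (3 - (-4 + 6)²) - 1*(-91) = (3 - 1*2²) + 91 = (3 - 1*4) + 91 = (3 - 4) + 91 = -1 + 91 = 90)
V(F, D) = 2 - 179*D (V(F, D) = 2 + (-180*D + D) = 2 - 179*D)
V(175, h) - (-92*14 + 43) = (2 - 179*90) - (-92*14 + 43) = (2 - 16110) - (-1288 + 43) = -16108 - 1*(-1245) = -16108 + 1245 = -14863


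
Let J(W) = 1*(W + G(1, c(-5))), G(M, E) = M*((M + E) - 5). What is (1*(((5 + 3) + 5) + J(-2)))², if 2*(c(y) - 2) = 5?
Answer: 529/4 ≈ 132.25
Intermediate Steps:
c(y) = 9/2 (c(y) = 2 + (½)*5 = 2 + 5/2 = 9/2)
G(M, E) = M*(-5 + E + M) (G(M, E) = M*((E + M) - 5) = M*(-5 + E + M))
J(W) = ½ + W (J(W) = 1*(W + 1*(-5 + 9/2 + 1)) = 1*(W + 1*(½)) = 1*(W + ½) = 1*(½ + W) = ½ + W)
(1*(((5 + 3) + 5) + J(-2)))² = (1*(((5 + 3) + 5) + (½ - 2)))² = (1*((8 + 5) - 3/2))² = (1*(13 - 3/2))² = (1*(23/2))² = (23/2)² = 529/4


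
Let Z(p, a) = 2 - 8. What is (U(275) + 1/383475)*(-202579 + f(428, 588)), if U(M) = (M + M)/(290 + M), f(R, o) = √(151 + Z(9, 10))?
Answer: -8545260914177/43332675 + 42182363*√145/43332675 ≈ -1.9719e+5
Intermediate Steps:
Z(p, a) = -6
f(R, o) = √145 (f(R, o) = √(151 - 6) = √145)
U(M) = 2*M/(290 + M) (U(M) = (2*M)/(290 + M) = 2*M/(290 + M))
(U(275) + 1/383475)*(-202579 + f(428, 588)) = (2*275/(290 + 275) + 1/383475)*(-202579 + √145) = (2*275/565 + 1/383475)*(-202579 + √145) = (2*275*(1/565) + 1/383475)*(-202579 + √145) = (110/113 + 1/383475)*(-202579 + √145) = 42182363*(-202579 + √145)/43332675 = -8545260914177/43332675 + 42182363*√145/43332675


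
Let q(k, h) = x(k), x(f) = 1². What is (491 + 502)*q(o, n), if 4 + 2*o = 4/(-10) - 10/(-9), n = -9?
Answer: 993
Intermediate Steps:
x(f) = 1
o = -74/45 (o = -2 + (4/(-10) - 10/(-9))/2 = -2 + (4*(-⅒) - 10*(-⅑))/2 = -2 + (-⅖ + 10/9)/2 = -2 + (½)*(32/45) = -2 + 16/45 = -74/45 ≈ -1.6444)
q(k, h) = 1
(491 + 502)*q(o, n) = (491 + 502)*1 = 993*1 = 993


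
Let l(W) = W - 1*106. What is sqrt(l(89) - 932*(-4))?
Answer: sqrt(3711) ≈ 60.918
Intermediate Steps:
l(W) = -106 + W (l(W) = W - 106 = -106 + W)
sqrt(l(89) - 932*(-4)) = sqrt((-106 + 89) - 932*(-4)) = sqrt(-17 + 3728) = sqrt(3711)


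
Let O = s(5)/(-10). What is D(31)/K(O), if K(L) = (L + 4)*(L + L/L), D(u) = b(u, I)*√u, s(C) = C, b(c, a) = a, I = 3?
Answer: 12*√31/7 ≈ 9.5447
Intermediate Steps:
D(u) = 3*√u
O = -½ (O = 5/(-10) = 5*(-⅒) = -½ ≈ -0.50000)
K(L) = (1 + L)*(4 + L) (K(L) = (4 + L)*(L + 1) = (4 + L)*(1 + L) = (1 + L)*(4 + L))
D(31)/K(O) = (3*√31)/(4 + (-½)² + 5*(-½)) = (3*√31)/(4 + ¼ - 5/2) = (3*√31)/(7/4) = (3*√31)*(4/7) = 12*√31/7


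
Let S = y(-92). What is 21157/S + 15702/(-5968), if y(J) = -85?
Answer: -63799823/253640 ≈ -251.54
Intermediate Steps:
S = -85
21157/S + 15702/(-5968) = 21157/(-85) + 15702/(-5968) = 21157*(-1/85) + 15702*(-1/5968) = -21157/85 - 7851/2984 = -63799823/253640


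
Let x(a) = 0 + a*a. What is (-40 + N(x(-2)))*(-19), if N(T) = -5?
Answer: 855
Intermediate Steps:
x(a) = a² (x(a) = 0 + a² = a²)
(-40 + N(x(-2)))*(-19) = (-40 - 5)*(-19) = -45*(-19) = 855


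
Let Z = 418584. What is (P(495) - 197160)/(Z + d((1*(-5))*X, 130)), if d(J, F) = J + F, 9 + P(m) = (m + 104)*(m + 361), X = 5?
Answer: 315575/418689 ≈ 0.75372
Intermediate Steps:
P(m) = -9 + (104 + m)*(361 + m) (P(m) = -9 + (m + 104)*(m + 361) = -9 + (104 + m)*(361 + m))
d(J, F) = F + J
(P(495) - 197160)/(Z + d((1*(-5))*X, 130)) = ((37535 + 495**2 + 465*495) - 197160)/(418584 + (130 + (1*(-5))*5)) = ((37535 + 245025 + 230175) - 197160)/(418584 + (130 - 5*5)) = (512735 - 197160)/(418584 + (130 - 25)) = 315575/(418584 + 105) = 315575/418689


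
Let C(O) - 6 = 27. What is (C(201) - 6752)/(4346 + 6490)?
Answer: -6719/10836 ≈ -0.62006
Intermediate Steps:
C(O) = 33 (C(O) = 6 + 27 = 33)
(C(201) - 6752)/(4346 + 6490) = (33 - 6752)/(4346 + 6490) = -6719/10836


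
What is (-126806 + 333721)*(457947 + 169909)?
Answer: 129912824240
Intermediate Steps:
(-126806 + 333721)*(457947 + 169909) = 206915*627856 = 129912824240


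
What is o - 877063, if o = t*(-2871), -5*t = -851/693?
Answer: -30721884/35 ≈ -8.7777e+5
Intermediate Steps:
t = 851/3465 (t = -(-851)/(5*693) = -⅕*(-851/693) = 851/3465 ≈ 0.24560)
o = -24679/35 (o = (851/3465)*(-2871) = -24679/35 ≈ -705.11)
o - 877063 = -24679/35 - 877063 = -30721884/35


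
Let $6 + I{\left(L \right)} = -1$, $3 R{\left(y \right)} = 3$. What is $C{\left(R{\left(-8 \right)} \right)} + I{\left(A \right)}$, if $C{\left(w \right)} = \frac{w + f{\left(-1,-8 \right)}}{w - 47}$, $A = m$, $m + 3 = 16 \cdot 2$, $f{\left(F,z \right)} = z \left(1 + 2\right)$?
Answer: $- \frac{13}{2} \approx -6.5$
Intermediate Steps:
$R{\left(y \right)} = 1$ ($R{\left(y \right)} = \frac{1}{3} \cdot 3 = 1$)
$f{\left(F,z \right)} = 3 z$ ($f{\left(F,z \right)} = z 3 = 3 z$)
$m = 29$ ($m = -3 + 16 \cdot 2 = -3 + 32 = 29$)
$A = 29$
$I{\left(L \right)} = -7$ ($I{\left(L \right)} = -6 - 1 = -7$)
$C{\left(w \right)} = \frac{-24 + w}{-47 + w}$ ($C{\left(w \right)} = \frac{w + 3 \left(-8\right)}{w - 47} = \frac{w - 24}{-47 + w} = \frac{-24 + w}{-47 + w}$)
$C{\left(R{\left(-8 \right)} \right)} + I{\left(A \right)} = \frac{-24 + 1}{-47 + 1} - 7 = \frac{1}{-46} \left(-23\right) - 7 = \left(- \frac{1}{46}\right) \left(-23\right) - 7 = \frac{1}{2} - 7 = - \frac{13}{2}$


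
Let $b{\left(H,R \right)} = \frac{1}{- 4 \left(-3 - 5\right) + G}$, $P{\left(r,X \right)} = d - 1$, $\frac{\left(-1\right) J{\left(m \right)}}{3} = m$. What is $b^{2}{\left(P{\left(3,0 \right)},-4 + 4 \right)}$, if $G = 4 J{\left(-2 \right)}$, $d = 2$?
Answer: $\frac{1}{3136} \approx 0.00031888$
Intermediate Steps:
$J{\left(m \right)} = - 3 m$
$P{\left(r,X \right)} = 1$ ($P{\left(r,X \right)} = 2 - 1 = 1$)
$G = 24$ ($G = 4 \left(\left(-3\right) \left(-2\right)\right) = 4 \cdot 6 = 24$)
$b{\left(H,R \right)} = \frac{1}{56}$ ($b{\left(H,R \right)} = \frac{1}{- 4 \left(-3 - 5\right) + 24} = \frac{1}{\left(-4\right) \left(-8\right) + 24} = \frac{1}{32 + 24} = \frac{1}{56}$)
$b^{2}{\left(P{\left(3,0 \right)},-4 + 4 \right)} = \left(\frac{1}{56}\right)^{2} = \frac{1}{3136}$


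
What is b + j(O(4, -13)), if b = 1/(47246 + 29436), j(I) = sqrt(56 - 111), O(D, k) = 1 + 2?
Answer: 1/76682 + I*sqrt(55) ≈ 1.3041e-5 + 7.4162*I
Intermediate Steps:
O(D, k) = 3
j(I) = I*sqrt(55) (j(I) = sqrt(-55) = I*sqrt(55))
b = 1/76682 ≈ 1.3041e-5
b + j(O(4, -13)) = 1/76682 + I*sqrt(55)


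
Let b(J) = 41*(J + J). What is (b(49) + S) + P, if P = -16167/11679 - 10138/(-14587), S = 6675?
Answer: 35716840662/3340423 ≈ 10692.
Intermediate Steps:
P = -2302477/3340423 (P = -16167*1/11679 - 10138*(-1/14587) = -317/229 + 10138/14587 = -2302477/3340423 ≈ -0.68928)
b(J) = 82*J (b(J) = 41*(2*J) = 82*J)
(b(49) + S) + P = (82*49 + 6675) - 2302477/3340423 = (4018 + 6675) - 2302477/3340423 = 10693 - 2302477/3340423 = 35716840662/3340423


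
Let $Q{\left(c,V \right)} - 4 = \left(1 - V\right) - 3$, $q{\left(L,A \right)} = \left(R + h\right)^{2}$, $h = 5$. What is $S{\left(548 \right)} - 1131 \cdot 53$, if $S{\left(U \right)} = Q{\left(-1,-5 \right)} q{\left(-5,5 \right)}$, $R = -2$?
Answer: $-59880$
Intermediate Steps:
$q{\left(L,A \right)} = 9$ ($q{\left(L,A \right)} = \left(-2 + 5\right)^{2} = 3^{2} = 9$)
$Q{\left(c,V \right)} = 2 - V$ ($Q{\left(c,V \right)} = 4 - \left(2 + V\right) = 2 - V$)
$S{\left(U \right)} = 63$ ($S{\left(U \right)} = \left(2 - -5\right) 9 = \left(2 + 5\right) 9 = 7 \cdot 9 = 63$)
$S{\left(548 \right)} - 1131 \cdot 53 = 63 - 1131 \cdot 53 = 63 - 59943 = -59880$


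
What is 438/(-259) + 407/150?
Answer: 39713/38850 ≈ 1.0222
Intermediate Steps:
438/(-259) + 407/150 = 438*(-1/259) + 407*(1/150) = -438/259 + 407/150 = 39713/38850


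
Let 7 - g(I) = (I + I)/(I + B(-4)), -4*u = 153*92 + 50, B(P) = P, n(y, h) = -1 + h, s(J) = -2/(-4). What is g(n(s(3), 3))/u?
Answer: -18/7063 ≈ -0.0025485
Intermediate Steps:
s(J) = ½ (s(J) = -2*(-¼) = ½)
u = -7063/2 (u = -(153*92 + 50)/4 = -(14076 + 50)/4 = -¼*14126 = -7063/2 ≈ -3531.5)
g(I) = 7 - 2*I/(-4 + I) (g(I) = 7 - (I + I)/(I - 4) = 7 - 2*I/(-4 + I))
g(n(s(3), 3))/u = ((-28 + 5*(-1 + 3))/(-4 + (-1 + 3)))/(-7063/2) = ((-28 + 5*2)/(-4 + 2))*(-2/7063) = ((-28 + 10)/(-2))*(-2/7063) = -½*(-18)*(-2/7063) = 9*(-2/7063) = -18/7063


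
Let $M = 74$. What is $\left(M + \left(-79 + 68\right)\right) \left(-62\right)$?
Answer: $-3906$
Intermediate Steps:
$\left(M + \left(-79 + 68\right)\right) \left(-62\right) = \left(74 + \left(-79 + 68\right)\right) \left(-62\right) = \left(74 - 11\right) \left(-62\right) = 63 \left(-62\right) = -3906$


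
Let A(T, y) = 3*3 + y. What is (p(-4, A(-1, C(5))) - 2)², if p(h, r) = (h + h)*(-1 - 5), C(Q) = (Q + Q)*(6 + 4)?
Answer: 2116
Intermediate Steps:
C(Q) = 20*Q (C(Q) = (2*Q)*10 = 20*Q)
A(T, y) = 9 + y
p(h, r) = -12*h (p(h, r) = (2*h)*(-6) = -12*h)
(p(-4, A(-1, C(5))) - 2)² = (-12*(-4) - 2)² = (48 - 2)² = 46² = 2116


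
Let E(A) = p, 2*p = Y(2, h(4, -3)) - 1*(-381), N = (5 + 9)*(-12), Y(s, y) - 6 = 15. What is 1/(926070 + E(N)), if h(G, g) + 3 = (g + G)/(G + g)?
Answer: 1/926271 ≈ 1.0796e-6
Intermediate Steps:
h(G, g) = -2 (h(G, g) = -3 + (g + G)/(G + g) = -3 + (G + g)/(G + g) = -3 + 1 = -2)
Y(s, y) = 21 (Y(s, y) = 6 + 15 = 21)
N = -168 (N = 14*(-12) = -168)
p = 201 (p = (21 - 1*(-381))/2 = (21 + 381)/2 = (½)*402 = 201)
E(A) = 201
1/(926070 + E(N)) = 1/(926070 + 201) = 1/926271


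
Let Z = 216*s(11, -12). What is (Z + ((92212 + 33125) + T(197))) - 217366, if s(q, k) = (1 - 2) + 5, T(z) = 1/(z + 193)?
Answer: -35554349/390 ≈ -91165.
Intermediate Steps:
T(z) = 1/(193 + z)
s(q, k) = 4 (s(q, k) = -1 + 5 = 4)
Z = 864 (Z = 216*4 = 864)
(Z + ((92212 + 33125) + T(197))) - 217366 = (864 + ((92212 + 33125) + 1/(193 + 197))) - 217366 = (864 + (125337 + 1/390)) - 217366 = (864 + 48881431/390) - 217366 = 49218391/390 - 217366 = -35554349/390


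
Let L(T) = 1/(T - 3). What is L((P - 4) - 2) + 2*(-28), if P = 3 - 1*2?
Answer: -449/8 ≈ -56.125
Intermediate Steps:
P = 1 (P = 3 - 2 = 1)
L(T) = 1/(-3 + T)
L((P - 4) - 2) + 2*(-28) = 1/(-3 + ((1 - 4) - 2)) + 2*(-28) = 1/(-3 + (-3 - 2)) - 56 = 1/(-3 - 5) - 56 = 1/(-8) - 56 = -⅛ - 56 = -449/8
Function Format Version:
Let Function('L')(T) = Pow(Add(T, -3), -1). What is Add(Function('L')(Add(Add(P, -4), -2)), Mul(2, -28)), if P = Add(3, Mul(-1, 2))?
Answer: Rational(-449, 8) ≈ -56.125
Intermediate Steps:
P = 1 (P = Add(3, -2) = 1)
Function('L')(T) = Pow(Add(-3, T), -1)
Add(Function('L')(Add(Add(P, -4), -2)), Mul(2, -28)) = Add(Pow(Add(-3, Add(Add(1, -4), -2)), -1), Mul(2, -28)) = Add(Pow(Add(-3, Add(-3, -2)), -1), -56) = Add(Pow(Add(-3, -5), -1), -56) = Add(Pow(-8, -1), -56) = Add(Rational(-1, 8), -56) = Rational(-449, 8)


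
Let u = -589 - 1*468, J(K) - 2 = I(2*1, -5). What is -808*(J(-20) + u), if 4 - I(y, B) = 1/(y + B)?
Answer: 2546816/3 ≈ 8.4894e+5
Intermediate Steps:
I(y, B) = 4 - 1/(B + y) (I(y, B) = 4 - 1/(y + B) = 4 - 1/(B + y))
J(K) = 19/3 (J(K) = 2 + (-1 + 4*(-5) + 4*(2*1))/(-5 + 2*1) = 2 + (-1 - 20 + 4*2)/(-5 + 2) = 2 + (-1 - 20 + 8)/(-3) = 2 - ⅓*(-13) = 2 + 13/3 = 19/3)
u = -1057 (u = -589 - 468 = -1057)
-808*(J(-20) + u) = -808*(19/3 - 1057) = -808*(-3152/3) = 2546816/3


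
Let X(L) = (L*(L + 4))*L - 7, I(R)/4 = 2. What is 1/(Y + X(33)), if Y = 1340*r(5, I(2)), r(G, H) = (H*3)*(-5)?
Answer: -1/120514 ≈ -8.2978e-6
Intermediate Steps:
I(R) = 8 (I(R) = 4*2 = 8)
r(G, H) = -15*H (r(G, H) = (3*H)*(-5) = -15*H)
X(L) = -7 + L**2*(4 + L) (X(L) = (L*(4 + L))*L - 7 = L**2*(4 + L) - 7 = -7 + L**2*(4 + L))
Y = -160800 (Y = 1340*(-15*8) = 1340*(-120) = -160800)
1/(Y + X(33)) = 1/(-160800 + (-7 + 33**3 + 4*33**2)) = 1/(-160800 + (-7 + 35937 + 4*1089)) = 1/(-160800 + (-7 + 35937 + 4356)) = 1/(-160800 + 40286) = 1/(-120514) = -1/120514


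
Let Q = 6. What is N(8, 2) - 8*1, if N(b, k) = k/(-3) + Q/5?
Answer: -112/15 ≈ -7.4667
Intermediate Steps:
N(b, k) = 6/5 - k/3 (N(b, k) = k/(-3) + 6/5 = k*(-1/3) + 6*(1/5) = -k/3 + 6/5 = 6/5 - k/3)
N(8, 2) - 8*1 = (6/5 - 1/3*2) - 8*1 = (6/5 - 2/3) - 8 = 8/15 - 8 = -112/15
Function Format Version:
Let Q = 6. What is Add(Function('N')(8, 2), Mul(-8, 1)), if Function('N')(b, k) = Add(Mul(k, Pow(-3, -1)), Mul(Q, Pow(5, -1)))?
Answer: Rational(-112, 15) ≈ -7.4667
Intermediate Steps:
Function('N')(b, k) = Add(Rational(6, 5), Mul(Rational(-1, 3), k)) (Function('N')(b, k) = Add(Mul(k, Pow(-3, -1)), Mul(6, Pow(5, -1))) = Add(Mul(k, Rational(-1, 3)), Mul(6, Rational(1, 5))) = Add(Mul(Rational(-1, 3), k), Rational(6, 5)) = Add(Rational(6, 5), Mul(Rational(-1, 3), k)))
Add(Function('N')(8, 2), Mul(-8, 1)) = Add(Add(Rational(6, 5), Mul(Rational(-1, 3), 2)), Mul(-8, 1)) = Add(Add(Rational(6, 5), Rational(-2, 3)), -8) = Add(Rational(8, 15), -8) = Rational(-112, 15)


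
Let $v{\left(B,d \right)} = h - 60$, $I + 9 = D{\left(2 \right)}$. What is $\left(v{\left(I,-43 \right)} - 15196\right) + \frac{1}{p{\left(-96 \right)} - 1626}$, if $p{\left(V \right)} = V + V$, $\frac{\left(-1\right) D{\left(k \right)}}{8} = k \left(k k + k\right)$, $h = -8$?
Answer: $- \frac{27749953}{1818} \approx -15264.0$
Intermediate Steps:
$D{\left(k \right)} = - 8 k \left(k + k^{2}\right)$ ($D{\left(k \right)} = - 8 k \left(k k + k\right) = - 8 k \left(k^{2} + k\right) = - 8 k \left(k + k^{2}\right)$)
$p{\left(V \right)} = 2 V$
$I = -105$ ($I = -9 + 8 \cdot 2^{2} \left(-1 - 2\right) = -9 + 8 \cdot 4 \left(-1 - 2\right) = -9 + 8 \cdot 4 \left(-3\right) = -9 - 96 = -105$)
$v{\left(B,d \right)} = -68$ ($v{\left(B,d \right)} = -8 - 60 = -68$)
$\left(v{\left(I,-43 \right)} - 15196\right) + \frac{1}{p{\left(-96 \right)} - 1626} = \left(-68 - 15196\right) + \frac{1}{2 \left(-96\right) - 1626} = -15264 + \frac{1}{-192 - 1626} = -15264 + \frac{1}{-1818} = -15264 - \frac{1}{1818} = - \frac{27749953}{1818}$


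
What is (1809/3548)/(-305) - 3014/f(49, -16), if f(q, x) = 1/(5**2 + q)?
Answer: -241356178849/1082140 ≈ -2.2304e+5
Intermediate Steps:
f(q, x) = 1/(25 + q)
(1809/3548)/(-305) - 3014/f(49, -16) = (1809/3548)/(-305) - 3014/(1/(25 + 49)) = (1809*(1/3548))*(-1/305) - 3014/(1/74) = (1809/3548)*(-1/305) - 3014/1/74 = -1809/1082140 - 3014*74 = -1809/1082140 - 223036 = -241356178849/1082140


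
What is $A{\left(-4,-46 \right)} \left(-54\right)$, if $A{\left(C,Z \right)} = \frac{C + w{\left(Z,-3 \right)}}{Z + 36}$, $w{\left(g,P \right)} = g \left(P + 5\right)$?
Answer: $- \frac{2592}{5} \approx -518.4$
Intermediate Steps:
$w{\left(g,P \right)} = g \left(5 + P\right)$
$A{\left(C,Z \right)} = \frac{C + 2 Z}{36 + Z}$ ($A{\left(C,Z \right)} = \frac{C + Z \left(5 - 3\right)}{Z + 36} = \frac{C + Z 2}{36 + Z} = \frac{C + 2 Z}{36 + Z}$)
$A{\left(-4,-46 \right)} \left(-54\right) = \frac{-4 + 2 \left(-46\right)}{36 - 46} \left(-54\right) = \frac{-4 - 92}{-10} \left(-54\right) = \left(- \frac{1}{10}\right) \left(-96\right) \left(-54\right) = \frac{48}{5} \left(-54\right) = - \frac{2592}{5}$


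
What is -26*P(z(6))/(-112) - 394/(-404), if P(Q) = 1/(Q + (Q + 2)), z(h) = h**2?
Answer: 409497/418544 ≈ 0.97838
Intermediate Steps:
P(Q) = 1/(2 + 2*Q) (P(Q) = 1/(Q + (2 + Q)) = 1/(2 + 2*Q))
-26*P(z(6))/(-112) - 394/(-404) = -13/(1 + 6**2)/(-112) - 394/(-404) = -13/(1 + 36)*(-1/112) - 394*(-1/404) = -13/37*(-1/112) + 197/202 = 13/4144 + 197/202 = 409497/418544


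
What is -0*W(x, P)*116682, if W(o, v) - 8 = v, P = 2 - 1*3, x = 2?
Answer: 0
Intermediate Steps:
P = -1 (P = 2 - 3 = -1)
W(o, v) = 8 + v
-0*W(x, P)*116682 = -0*(8 - 1)*116682 = -0*7*116682 = -0*116682 = -1*0 = 0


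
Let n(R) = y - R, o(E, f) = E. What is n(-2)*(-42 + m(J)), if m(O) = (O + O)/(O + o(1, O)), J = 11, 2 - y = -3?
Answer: -1687/6 ≈ -281.17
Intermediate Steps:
y = 5 (y = 2 - 1*(-3) = 2 + 3 = 5)
n(R) = 5 - R
m(O) = 2*O/(1 + O) (m(O) = (O + O)/(O + 1) = (2*O)/(1 + O) = 2*O/(1 + O))
n(-2)*(-42 + m(J)) = (5 - 1*(-2))*(-42 + 2*11/(1 + 11)) = (5 + 2)*(-42 + 2*11/12) = 7*(-42 + 2*11*(1/12)) = 7*(-42 + 11/6) = 7*(-241/6) = -1687/6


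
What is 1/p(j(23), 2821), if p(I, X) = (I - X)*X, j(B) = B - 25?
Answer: -1/7963683 ≈ -1.2557e-7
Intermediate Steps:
j(B) = -25 + B
p(I, X) = X*(I - X)
1/p(j(23), 2821) = 1/(2821*((-25 + 23) - 1*2821)) = 1/(2821*(-2 - 2821)) = 1/(2821*(-2823)) = 1/(-7963683) = -1/7963683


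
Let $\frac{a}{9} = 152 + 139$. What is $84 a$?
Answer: $219996$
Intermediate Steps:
$a = 2619$ ($a = 9 \left(152 + 139\right) = 9 \cdot 291 = 2619$)
$84 a = 84 \cdot 2619 = 219996$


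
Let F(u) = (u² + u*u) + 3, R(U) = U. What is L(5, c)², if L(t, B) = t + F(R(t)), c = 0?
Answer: 3364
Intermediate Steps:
F(u) = 3 + 2*u² (F(u) = (u² + u²) + 3 = 2*u² + 3 = 3 + 2*u²)
L(t, B) = 3 + t + 2*t² (L(t, B) = t + (3 + 2*t²) = 3 + t + 2*t²)
L(5, c)² = (3 + 5 + 2*5²)² = (3 + 5 + 2*25)² = (3 + 5 + 50)² = 58² = 3364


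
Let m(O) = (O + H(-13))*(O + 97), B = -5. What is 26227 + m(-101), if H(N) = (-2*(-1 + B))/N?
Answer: 346251/13 ≈ 26635.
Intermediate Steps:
H(N) = 12/N (H(N) = (-2*(-1 - 5))/N = (-2*(-6))/N = 12/N)
m(O) = (97 + O)*(-12/13 + O) (m(O) = (O + 12/(-13))*(O + 97) = (O + 12*(-1/13))*(97 + O) = (O - 12/13)*(97 + O) = (-12/13 + O)*(97 + O) = (97 + O)*(-12/13 + O))
26227 + m(-101) = 26227 + (-1164/13 + (-101)² + (1249/13)*(-101)) = 26227 + (-1164/13 + 10201 - 126149/13) = 26227 + 5300/13 = 346251/13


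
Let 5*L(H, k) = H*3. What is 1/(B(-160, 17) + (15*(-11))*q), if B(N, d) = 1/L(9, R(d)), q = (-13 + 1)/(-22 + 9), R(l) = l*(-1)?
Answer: -351/53395 ≈ -0.0065736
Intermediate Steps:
R(l) = -l
q = 12/13 (q = -12/(-13) = -12*(-1/13) = 12/13 ≈ 0.92308)
L(H, k) = 3*H/5 (L(H, k) = (H*3)/5 = (3*H)/5 = 3*H/5)
B(N, d) = 5/27 (B(N, d) = 1/((⅗)*9) = 1/(27/5) = 5/27)
1/(B(-160, 17) + (15*(-11))*q) = 1/(5/27 + (15*(-11))*(12/13)) = 1/(5/27 - 165*12/13) = 1/(5/27 - 1980/13) = 1/(-53395/351) = -351/53395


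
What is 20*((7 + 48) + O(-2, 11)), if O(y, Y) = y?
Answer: 1060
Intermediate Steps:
20*((7 + 48) + O(-2, 11)) = 20*((7 + 48) - 2) = 20*(55 - 2) = 20*53 = 1060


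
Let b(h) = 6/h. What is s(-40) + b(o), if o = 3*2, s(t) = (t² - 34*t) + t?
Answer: 2921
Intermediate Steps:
s(t) = t² - 33*t
o = 6
s(-40) + b(o) = -40*(-33 - 40) + 6/6 = -40*(-73) + 6*(⅙) = 2920 + 1 = 2921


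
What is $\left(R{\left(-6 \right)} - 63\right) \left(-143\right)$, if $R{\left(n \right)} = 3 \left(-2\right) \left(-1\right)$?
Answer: $8151$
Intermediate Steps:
$R{\left(n \right)} = 6$ ($R{\left(n \right)} = \left(-6\right) \left(-1\right) = 6$)
$\left(R{\left(-6 \right)} - 63\right) \left(-143\right) = \left(6 - 63\right) \left(-143\right) = \left(-57\right) \left(-143\right) = 8151$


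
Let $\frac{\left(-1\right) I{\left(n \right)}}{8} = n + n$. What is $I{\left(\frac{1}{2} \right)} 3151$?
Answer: $-25208$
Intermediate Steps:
$I{\left(n \right)} = - 16 n$ ($I{\left(n \right)} = - 8 \left(n + n\right) = - 8 \cdot 2 n = - 16 n$)
$I{\left(\frac{1}{2} \right)} 3151 = - \frac{16}{2} \cdot 3151 = \left(-16\right) \frac{1}{2} \cdot 3151 = \left(-8\right) 3151 = -25208$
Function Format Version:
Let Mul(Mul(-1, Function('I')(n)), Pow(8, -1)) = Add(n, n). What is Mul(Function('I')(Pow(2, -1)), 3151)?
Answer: -25208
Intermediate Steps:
Function('I')(n) = Mul(-16, n) (Function('I')(n) = Mul(-8, Add(n, n)) = Mul(-8, Mul(2, n)) = Mul(-16, n))
Mul(Function('I')(Pow(2, -1)), 3151) = Mul(Mul(-16, Pow(2, -1)), 3151) = Mul(Mul(-16, Rational(1, 2)), 3151) = Mul(-8, 3151) = -25208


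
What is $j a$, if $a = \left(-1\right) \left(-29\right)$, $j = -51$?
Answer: $-1479$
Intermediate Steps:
$a = 29$
$j a = \left(-51\right) 29 = -1479$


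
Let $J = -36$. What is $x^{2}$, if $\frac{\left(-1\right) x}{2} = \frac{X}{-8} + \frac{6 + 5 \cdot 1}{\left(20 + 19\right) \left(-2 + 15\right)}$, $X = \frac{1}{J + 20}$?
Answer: $\frac{3667225}{1052872704} \approx 0.0034831$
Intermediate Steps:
$X = - \frac{1}{16}$ ($X = \frac{1}{-36 + 20} = \frac{1}{-16} = - \frac{1}{16} \approx -0.0625$)
$x = - \frac{1915}{32448}$ ($x = - 2 \left(- \frac{1}{16 \left(-8\right)} + \frac{6 + 5 \cdot 1}{\left(20 + 19\right) \left(-2 + 15\right)}\right) = - 2 \left(\left(- \frac{1}{16}\right) \left(- \frac{1}{8}\right) + \frac{6 + 5}{39 \cdot 13}\right) = - 2 \left(\frac{1}{128} + \frac{11}{507}\right) = \left(-2\right) \frac{1915}{64896} = - \frac{1915}{32448} \approx -0.059017$)
$x^{2} = \left(- \frac{1915}{32448}\right)^{2} = \frac{3667225}{1052872704}$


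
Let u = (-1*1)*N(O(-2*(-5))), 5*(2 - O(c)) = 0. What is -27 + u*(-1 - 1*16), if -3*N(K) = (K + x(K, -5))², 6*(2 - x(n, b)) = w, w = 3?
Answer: -1157/12 ≈ -96.417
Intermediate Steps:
x(n, b) = 3/2 (x(n, b) = 2 - ⅙*3 = 2 - ½ = 3/2)
O(c) = 2 (O(c) = 2 - ⅕*0 = 2 + 0 = 2)
N(K) = -(3/2 + K)²/3 (N(K) = -(K + 3/2)²/3 = -(3/2 + K)²/3)
u = 49/12 (u = (-1*1)*(-(3 + 2*2)²/12) = -(-1)*(3 + 4)²/12 = -(-1)*7²/12 = -(-1)*49/12 = -1*(-49/12) = 49/12 ≈ 4.0833)
-27 + u*(-1 - 1*16) = -27 + 49*(-1 - 1*16)/12 = -27 + 49*(-1 - 16)/12 = -27 + (49/12)*(-17) = -27 - 833/12 = -1157/12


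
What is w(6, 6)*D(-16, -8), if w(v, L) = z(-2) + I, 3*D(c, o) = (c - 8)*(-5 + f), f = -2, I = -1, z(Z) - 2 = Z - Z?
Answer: 56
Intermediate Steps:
z(Z) = 2 (z(Z) = 2 + (Z - Z) = 2 + 0 = 2)
D(c, o) = 56/3 - 7*c/3 (D(c, o) = ((c - 8)*(-5 - 2))/3 = ((-8 + c)*(-7))/3 = (56 - 7*c)/3 = 56/3 - 7*c/3)
w(v, L) = 1 (w(v, L) = 2 - 1 = 1)
w(6, 6)*D(-16, -8) = 1*(56/3 - 7/3*(-16)) = 1*(56/3 + 112/3) = 1*56 = 56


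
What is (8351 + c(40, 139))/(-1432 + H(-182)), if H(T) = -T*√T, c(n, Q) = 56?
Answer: -1504853/1009899 - 765037*I*√182/4039596 ≈ -1.4901 - 2.5549*I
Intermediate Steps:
H(T) = -T^(3/2)
(8351 + c(40, 139))/(-1432 + H(-182)) = (8351 + 56)/(-1432 - (-182)^(3/2)) = 8407/(-1432 - (-182)*I*√182) = 8407/(-1432 + 182*I*√182)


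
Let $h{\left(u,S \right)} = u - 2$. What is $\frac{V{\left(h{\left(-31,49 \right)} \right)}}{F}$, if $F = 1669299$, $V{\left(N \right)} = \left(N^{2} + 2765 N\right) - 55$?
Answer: $- \frac{90211}{1669299} \approx -0.054041$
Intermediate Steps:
$h{\left(u,S \right)} = -2 + u$ ($h{\left(u,S \right)} = u - 2 = -2 + u$)
$V{\left(N \right)} = -55 + N^{2} + 2765 N$
$\frac{V{\left(h{\left(-31,49 \right)} \right)}}{F} = \frac{-55 + \left(-2 - 31\right)^{2} + 2765 \left(-2 - 31\right)}{1669299} = \left(-55 + \left(-33\right)^{2} + 2765 \left(-33\right)\right) \frac{1}{1669299} = \left(-55 + 1089 - 91245\right) \frac{1}{1669299} = \left(-90211\right) \frac{1}{1669299} = - \frac{90211}{1669299}$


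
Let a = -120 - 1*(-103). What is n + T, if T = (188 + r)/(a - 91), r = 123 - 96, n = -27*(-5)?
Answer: 14365/108 ≈ 133.01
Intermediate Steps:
n = 135
r = 27
a = -17 (a = -120 + 103 = -17)
T = -215/108 (T = (188 + 27)/(-17 - 91) = 215/(-108) = 215*(-1/108) = -215/108 ≈ -1.9907)
n + T = 135 - 215/108 = 14365/108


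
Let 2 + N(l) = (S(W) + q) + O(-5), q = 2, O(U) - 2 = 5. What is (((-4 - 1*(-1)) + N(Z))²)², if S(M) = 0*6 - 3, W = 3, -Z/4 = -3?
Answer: 1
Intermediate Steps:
O(U) = 7 (O(U) = 2 + 5 = 7)
Z = 12 (Z = -4*(-3) = 12)
S(M) = -3 (S(M) = 0 - 3 = -3)
N(l) = 4 (N(l) = -2 + ((-3 + 2) + 7) = -2 + (-1 + 7) = -2 + 6 = 4)
(((-4 - 1*(-1)) + N(Z))²)² = (((-4 - 1*(-1)) + 4)²)² = (((-4 + 1) + 4)²)² = ((-3 + 4)²)² = (1²)² = 1² = 1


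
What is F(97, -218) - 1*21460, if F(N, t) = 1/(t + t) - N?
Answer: -9398853/436 ≈ -21557.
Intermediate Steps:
F(N, t) = 1/(2*t) - N
F(97, -218) - 1*21460 = ((1/2)/(-218) - 1*97) - 1*21460 = ((1/2)*(-1/218) - 97) - 21460 = (-1/436 - 97) - 21460 = -42293/436 - 21460 = -9398853/436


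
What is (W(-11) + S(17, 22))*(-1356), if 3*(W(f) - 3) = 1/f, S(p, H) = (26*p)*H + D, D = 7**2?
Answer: -145818364/11 ≈ -1.3256e+7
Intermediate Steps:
D = 49
S(p, H) = 49 + 26*H*p (S(p, H) = (26*p)*H + 49 = 26*H*p + 49 = 49 + 26*H*p)
W(f) = 3 + 1/(3*f) (W(f) = 3 + (1/f)/3 = 3 + 1/(3*f))
(W(-11) + S(17, 22))*(-1356) = ((3 + (1/3)/(-11)) + (49 + 26*22*17))*(-1356) = ((3 + (1/3)*(-1/11)) + (49 + 9724))*(-1356) = ((3 - 1/33) + 9773)*(-1356) = (98/33 + 9773)*(-1356) = (322607/33)*(-1356) = -145818364/11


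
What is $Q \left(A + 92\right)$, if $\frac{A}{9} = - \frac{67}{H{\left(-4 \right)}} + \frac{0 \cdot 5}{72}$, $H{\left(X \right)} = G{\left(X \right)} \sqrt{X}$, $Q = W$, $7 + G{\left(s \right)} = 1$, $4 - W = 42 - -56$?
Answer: $-8648 + \frac{9447 i}{2} \approx -8648.0 + 4723.5 i$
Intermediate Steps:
$W = -94$ ($W = 4 - \left(42 - -56\right) = 4 - \left(42 + 56\right) = 4 - 98 = -94$)
$G{\left(s \right)} = -6$ ($G{\left(s \right)} = -7 + 1 = -6$)
$Q = -94$
$H{\left(X \right)} = - 6 \sqrt{X}$
$A = - \frac{201 i}{4}$ ($A = 9 \left(- \frac{67}{\left(-6\right) \sqrt{-4}} + \frac{0 \cdot 5}{72}\right) = 9 \left(- \frac{67}{\left(-6\right) 2 i} + 0 \cdot \frac{1}{72}\right) = 9 \left(- \frac{67}{\left(-12\right) i} + 0\right) = 9 \left(- 67 \frac{i}{12} + 0\right) = 9 \left(- \frac{67 i}{12} + 0\right) = 9 \left(- \frac{67 i}{12}\right) = - \frac{201 i}{4} \approx - 50.25 i$)
$Q \left(A + 92\right) = - 94 \left(- \frac{201 i}{4} + 92\right) = - 94 \left(92 - \frac{201 i}{4}\right) = -8648 + \frac{9447 i}{2}$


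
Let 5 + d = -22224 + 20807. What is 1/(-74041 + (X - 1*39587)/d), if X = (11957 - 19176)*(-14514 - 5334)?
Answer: -1422/248529427 ≈ -5.7217e-6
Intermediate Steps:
X = 143282712 (X = -7219*(-19848) = 143282712)
d = -1422 (d = -5 + (-22224 + 20807) = -5 - 1417 = -1422)
1/(-74041 + (X - 1*39587)/d) = 1/(-74041 + (143282712 - 1*39587)/(-1422)) = 1/(-74041 + (143282712 - 39587)*(-1/1422)) = 1/(-74041 + 143243125*(-1/1422)) = 1/(-74041 - 143243125/1422) = 1/(-248529427/1422) = -1422/248529427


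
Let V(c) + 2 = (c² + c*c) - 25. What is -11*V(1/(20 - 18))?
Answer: 583/2 ≈ 291.50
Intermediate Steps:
V(c) = -27 + 2*c² (V(c) = -2 + ((c² + c*c) - 25) = -2 + ((c² + c²) - 25) = -2 + (2*c² - 25) = -2 + (-25 + 2*c²) = -27 + 2*c²)
-11*V(1/(20 - 18)) = -11*(-27 + 2*(1/(20 - 18))²) = -11*(-27 + 2*(1/2)²) = -11*(-27 + 2*(½)²) = -11*(-27 + 2*(¼)) = -11*(-27 + ½) = -11*(-53/2) = 583/2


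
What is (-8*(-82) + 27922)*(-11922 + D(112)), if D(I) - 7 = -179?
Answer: -345622332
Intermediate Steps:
D(I) = -172 (D(I) = 7 - 179 = -172)
(-8*(-82) + 27922)*(-11922 + D(112)) = (-8*(-82) + 27922)*(-11922 - 172) = (656 + 27922)*(-12094) = 28578*(-12094) = -345622332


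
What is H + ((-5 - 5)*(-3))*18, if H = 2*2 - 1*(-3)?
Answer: 547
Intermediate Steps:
H = 7 (H = 4 + 3 = 7)
H + ((-5 - 5)*(-3))*18 = 7 + ((-5 - 5)*(-3))*18 = 7 - 10*(-3)*18 = 7 + 30*18 = 7 + 540 = 547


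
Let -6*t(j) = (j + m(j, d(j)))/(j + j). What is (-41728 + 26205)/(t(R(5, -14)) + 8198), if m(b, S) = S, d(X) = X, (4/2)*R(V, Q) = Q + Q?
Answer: -93138/49187 ≈ -1.8935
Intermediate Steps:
R(V, Q) = Q (R(V, Q) = (Q + Q)/2 = (2*Q)/2 = Q)
t(j) = -⅙ (t(j) = -(j + j)/(6*(j + j)) = -2*j/(6*(2*j)) = -2*j*1/(2*j)/6 = -⅙*1 = -⅙)
(-41728 + 26205)/(t(R(5, -14)) + 8198) = (-41728 + 26205)/(-⅙ + 8198) = -15523/49187/6 = -15523*6/49187 = -93138/49187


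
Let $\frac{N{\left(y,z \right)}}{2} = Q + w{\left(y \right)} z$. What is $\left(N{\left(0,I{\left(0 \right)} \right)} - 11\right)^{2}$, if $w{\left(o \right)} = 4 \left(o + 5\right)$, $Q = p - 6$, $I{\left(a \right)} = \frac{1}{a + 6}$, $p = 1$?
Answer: $\frac{1849}{9} \approx 205.44$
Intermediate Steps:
$I{\left(a \right)} = \frac{1}{6 + a}$
$Q = -5$ ($Q = 1 - 6 = -5$)
$w{\left(o \right)} = 20 + 4 o$ ($w{\left(o \right)} = 4 \left(5 + o\right) = 20 + 4 o$)
$N{\left(y,z \right)} = -10 + 2 z \left(20 + 4 y\right)$ ($N{\left(y,z \right)} = 2 \left(-5 + \left(20 + 4 y\right) z\right) = 2 \left(-5 + z \left(20 + 4 y\right)\right) = -10 + 2 z \left(20 + 4 y\right)$)
$\left(N{\left(0,I{\left(0 \right)} \right)} - 11\right)^{2} = \left(\left(-10 + \frac{8 \left(5 + 0\right)}{6 + 0}\right) - 11\right)^{2} = \left(\left(-10 + 8 \cdot \frac{1}{6} \cdot 5\right) - 11\right)^{2} = \left(\left(-10 + \frac{20}{3}\right) - 11\right)^{2} = \left(- \frac{10}{3} - 11\right)^{2} = \left(- \frac{43}{3}\right)^{2} = \frac{1849}{9}$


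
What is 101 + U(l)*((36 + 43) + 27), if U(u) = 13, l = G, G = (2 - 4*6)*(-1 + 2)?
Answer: 1479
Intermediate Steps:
G = -22 (G = (2 - 24)*1 = -22*1 = -22)
l = -22
101 + U(l)*((36 + 43) + 27) = 101 + 13*((36 + 43) + 27) = 101 + 13*(79 + 27) = 101 + 13*106 = 101 + 1378 = 1479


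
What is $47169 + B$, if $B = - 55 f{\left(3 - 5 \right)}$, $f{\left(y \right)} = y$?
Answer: $47279$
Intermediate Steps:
$B = 110$ ($B = - 55 \left(3 - 5\right) = \left(-55\right) \left(-2\right) = 110$)
$47169 + B = 47169 + 110 = 47279$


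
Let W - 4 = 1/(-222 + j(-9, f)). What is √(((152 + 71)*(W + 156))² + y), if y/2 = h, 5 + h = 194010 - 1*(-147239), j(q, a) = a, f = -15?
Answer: √71541205216441/237 ≈ 35689.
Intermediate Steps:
h = 341244 (h = -5 + (194010 - 1*(-147239)) = -5 + (194010 + 147239) = -5 + 341249 = 341244)
y = 682488 (y = 2*341244 = 682488)
W = 947/237 (W = 4 + 1/(-222 - 15) = 4 + 1/(-237) = 4 - 1/237 = 947/237 ≈ 3.9958)
√(((152 + 71)*(W + 156))² + y) = √(((152 + 71)*(947/237 + 156))² + 682488) = √((223*(37919/237))² + 682488) = √((8455937/237)² + 682488) = √(71502870547969/56169 + 682488) = √(71541205216441/56169) = √71541205216441/237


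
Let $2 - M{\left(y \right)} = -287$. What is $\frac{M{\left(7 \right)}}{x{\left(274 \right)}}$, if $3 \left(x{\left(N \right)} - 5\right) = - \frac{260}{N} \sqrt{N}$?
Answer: $- \frac{20961}{35} - \frac{1326 \sqrt{274}}{35} \approx -1226.0$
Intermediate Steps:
$M{\left(y \right)} = 289$ ($M{\left(y \right)} = 2 - -287 = 2 + 287 = 289$)
$x{\left(N \right)} = 5 - \frac{260}{3 \sqrt{N}}$ ($x{\left(N \right)} = 5 + \frac{- \frac{260}{N} \sqrt{N}}{3} = 5 + \frac{\left(-260\right) \frac{1}{\sqrt{N}}}{3} = 5 - \frac{260}{3 \sqrt{N}}$)
$\frac{M{\left(7 \right)}}{x{\left(274 \right)}} = \frac{289}{5 - \frac{260}{3 \sqrt{274}}} = \frac{289}{5 - \frac{260 \frac{\sqrt{274}}{274}}{3}} = \frac{289}{5 - \frac{130 \sqrt{274}}{411}}$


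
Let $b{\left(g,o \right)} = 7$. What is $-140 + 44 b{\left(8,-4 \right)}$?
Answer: $168$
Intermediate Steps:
$-140 + 44 b{\left(8,-4 \right)} = -140 + 44 \cdot 7 = -140 + 308 = 168$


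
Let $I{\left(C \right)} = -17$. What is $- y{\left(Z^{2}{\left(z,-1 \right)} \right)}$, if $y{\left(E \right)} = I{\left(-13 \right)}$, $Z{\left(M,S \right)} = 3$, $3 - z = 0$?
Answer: $17$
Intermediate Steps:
$z = 3$ ($z = 3 - 0 = 3 + 0 = 3$)
$y{\left(E \right)} = -17$
$- y{\left(Z^{2}{\left(z,-1 \right)} \right)} = \left(-1\right) \left(-17\right) = 17$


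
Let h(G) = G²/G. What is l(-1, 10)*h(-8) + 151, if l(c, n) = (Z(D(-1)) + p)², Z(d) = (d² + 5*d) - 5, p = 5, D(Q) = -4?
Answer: 23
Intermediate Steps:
h(G) = G
Z(d) = -5 + d² + 5*d
l(c, n) = 16 (l(c, n) = ((-5 + (-4)² + 5*(-4)) + 5)² = ((-5 + 16 - 20) + 5)² = (-9 + 5)² = (-4)² = 16)
l(-1, 10)*h(-8) + 151 = 16*(-8) + 151 = -128 + 151 = 23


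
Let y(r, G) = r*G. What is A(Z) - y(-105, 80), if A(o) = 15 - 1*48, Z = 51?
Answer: 8367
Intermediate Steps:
y(r, G) = G*r
A(o) = -33 (A(o) = 15 - 48 = -33)
A(Z) - y(-105, 80) = -33 - 80*(-105) = -33 - 1*(-8400) = -33 + 8400 = 8367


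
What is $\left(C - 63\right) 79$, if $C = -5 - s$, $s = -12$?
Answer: $-4424$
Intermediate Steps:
$C = 7$ ($C = -5 - -12 = -5 + 12 = 7$)
$\left(C - 63\right) 79 = \left(7 - 63\right) 79 = \left(-56\right) 79 = -4424$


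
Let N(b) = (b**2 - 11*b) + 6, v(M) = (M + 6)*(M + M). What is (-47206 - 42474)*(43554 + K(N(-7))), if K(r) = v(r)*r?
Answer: -435179195040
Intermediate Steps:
v(M) = 2*M*(6 + M) (v(M) = (6 + M)*(2*M) = 2*M*(6 + M))
N(b) = 6 + b**2 - 11*b
K(r) = 2*r**2*(6 + r) (K(r) = (2*r*(6 + r))*r = 2*r**2*(6 + r))
(-47206 - 42474)*(43554 + K(N(-7))) = (-47206 - 42474)*(43554 + 2*(6 + (-7)**2 - 11*(-7))**2*(6 + (6 + (-7)**2 - 11*(-7)))) = -89680*(43554 + 2*(6 + 49 + 77)**2*(6 + (6 + 49 + 77))) = -89680*(43554 + 2*132**2*(6 + 132)) = -89680*(43554 + 2*17424*138) = -89680*(43554 + 4809024) = -89680*4852578 = -435179195040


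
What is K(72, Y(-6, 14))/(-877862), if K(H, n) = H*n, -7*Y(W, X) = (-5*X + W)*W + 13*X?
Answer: 22968/3072517 ≈ 0.0074753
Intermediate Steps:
Y(W, X) = -13*X/7 - W*(W - 5*X)/7 (Y(W, X) = -((-5*X + W)*W + 13*X)/7 = -((W - 5*X)*W + 13*X)/7 = -(W*(W - 5*X) + 13*X)/7 = -(13*X + W*(W - 5*X))/7 = -13*X/7 - W*(W - 5*X)/7)
K(72, Y(-6, 14))/(-877862) = (72*(-13/7*14 - ⅐*(-6)² + (5/7)*(-6)*14))/(-877862) = (72*(-26 - ⅐*36 - 60))*(-1/877862) = (72*(-26 - 36/7 - 60))*(-1/877862) = (72*(-638/7))*(-1/877862) = -45936/7*(-1/877862) = 22968/3072517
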